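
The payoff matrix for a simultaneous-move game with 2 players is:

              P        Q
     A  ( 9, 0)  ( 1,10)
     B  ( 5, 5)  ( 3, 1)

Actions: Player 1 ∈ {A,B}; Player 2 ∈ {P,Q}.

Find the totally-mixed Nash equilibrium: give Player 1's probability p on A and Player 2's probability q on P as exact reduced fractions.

P1 mixes 2/7 on A; P2 mixes 1/3 on P

P1 indiff ⇒ q·9+(1-q)·1 = q·5+(1-q)·3 ⇒ q(4) = (1-q)(2) ⇒ q = 1/3
P2 indiff ⇒ p·0+(1-p)·5 = p·10+(1-p)·1 ⇒ p(-10) = (1-p)(-4) ⇒ p = 2/7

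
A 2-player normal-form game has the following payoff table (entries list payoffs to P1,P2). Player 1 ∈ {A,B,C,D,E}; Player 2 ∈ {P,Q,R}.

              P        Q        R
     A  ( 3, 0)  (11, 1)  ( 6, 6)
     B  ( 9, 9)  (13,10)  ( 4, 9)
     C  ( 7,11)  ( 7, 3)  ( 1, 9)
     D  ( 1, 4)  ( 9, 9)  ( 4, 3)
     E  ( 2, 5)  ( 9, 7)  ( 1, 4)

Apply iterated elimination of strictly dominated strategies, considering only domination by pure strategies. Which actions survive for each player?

Remaining: P1:{A,B} P2:{Q,R}

P1 drop C (B beats it: P:9>7 Q:13>7 R:4>1)
P1 drop D (A beats it: P:3>1 Q:11>9 R:6>4)
P1 drop E (A beats it: P:3>2 Q:11>9 R:6>1)
P2 drop P (Q beats it: A:1>0 B:10>9)
P1→{A,B} P2→{Q,R}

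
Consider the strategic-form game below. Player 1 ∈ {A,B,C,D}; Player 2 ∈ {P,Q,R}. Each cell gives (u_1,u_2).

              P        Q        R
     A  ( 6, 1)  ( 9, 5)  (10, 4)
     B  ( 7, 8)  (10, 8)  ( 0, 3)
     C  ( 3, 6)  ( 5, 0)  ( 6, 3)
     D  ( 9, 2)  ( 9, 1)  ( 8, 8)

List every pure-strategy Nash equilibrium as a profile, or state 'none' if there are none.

Nash profiles: (B,Q)

(A,P): not NE [P1→D gives 9>6; P2→Q gives 5>1]
(A,Q): not NE [P1→B gives 10>9]
(A,R): not NE [P2→Q gives 5>4]
(B,P): not NE [P1→D gives 9>7]
(B,Q): NE
(B,R): not NE [P1→A gives 10>0; P2→Q gives 8>3]
(C,P): not NE [P1→D gives 9>3]
(C,Q): not NE [P1→B gives 10>5; P2→P gives 6>0]
(C,R): not NE [P1→A gives 10>6; P2→P gives 6>3]
(D,P): not NE [P2→R gives 8>2]
(D,Q): not NE [P1→B gives 10>9; P2→R gives 8>1]
(D,R): not NE [P1→A gives 10>8]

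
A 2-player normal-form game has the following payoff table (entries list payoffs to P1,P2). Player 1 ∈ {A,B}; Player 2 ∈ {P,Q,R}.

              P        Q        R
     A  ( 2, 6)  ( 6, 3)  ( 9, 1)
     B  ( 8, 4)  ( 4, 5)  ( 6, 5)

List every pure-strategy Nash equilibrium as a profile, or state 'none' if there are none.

(A,P): not NE [P1→B gives 8>2]
(A,Q): not NE [P2→P gives 6>3]
(A,R): not NE [P2→P gives 6>1]
(B,P): not NE [P2→R gives 5>4]
(B,Q): not NE [P1→A gives 6>4]
(B,R): not NE [P1→A gives 9>6]

PSNE: ∅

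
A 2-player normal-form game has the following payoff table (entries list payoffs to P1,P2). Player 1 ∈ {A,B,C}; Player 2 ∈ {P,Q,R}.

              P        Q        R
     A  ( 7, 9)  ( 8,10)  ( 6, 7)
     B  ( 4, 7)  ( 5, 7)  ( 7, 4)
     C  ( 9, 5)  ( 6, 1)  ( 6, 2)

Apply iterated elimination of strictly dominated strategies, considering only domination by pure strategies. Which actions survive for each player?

P2 drop R (P beats it: A:9>7 B:7>4 C:5>2)
P1 drop B (A beats it: P:7>4 Q:8>5)
P1→{A,C} P2→{P,Q}

Survivors P1:{A,C} P2:{P,Q}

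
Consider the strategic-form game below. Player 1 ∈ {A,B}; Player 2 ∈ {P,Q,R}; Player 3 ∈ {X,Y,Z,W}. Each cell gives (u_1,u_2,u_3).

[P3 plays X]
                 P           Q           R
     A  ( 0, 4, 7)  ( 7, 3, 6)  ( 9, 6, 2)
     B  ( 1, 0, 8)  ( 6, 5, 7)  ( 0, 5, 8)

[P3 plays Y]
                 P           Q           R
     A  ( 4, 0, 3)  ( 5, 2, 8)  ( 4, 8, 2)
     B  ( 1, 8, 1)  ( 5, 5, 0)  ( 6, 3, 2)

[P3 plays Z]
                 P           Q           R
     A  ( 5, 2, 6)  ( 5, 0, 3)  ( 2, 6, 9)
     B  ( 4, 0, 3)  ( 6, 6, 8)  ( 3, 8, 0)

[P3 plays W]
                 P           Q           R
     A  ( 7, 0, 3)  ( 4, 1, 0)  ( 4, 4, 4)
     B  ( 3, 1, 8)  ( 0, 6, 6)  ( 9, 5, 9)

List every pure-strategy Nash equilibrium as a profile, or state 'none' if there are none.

(A,P,X): not NE [P1→B gives 1>0; P2→R gives 6>4]
(A,P,Y): not NE [P2→R gives 8>0; P3→X gives 7>3]
(A,P,Z): not NE [P2→R gives 6>2; P3→X gives 7>6]
(A,P,W): not NE [P2→R gives 4>0; P3→X gives 7>3]
(A,Q,X): not NE [P2→R gives 6>3; P3→Y gives 8>6]
(A,Q,Y): not NE [P2→R gives 8>2]
(A,Q,Z): not NE [P1→B gives 6>5; P2→R gives 6>0; P3→Y gives 8>3]
(A,Q,W): not NE [P2→R gives 4>1; P3→Y gives 8>0]
(A,R,X): not NE [P3→Z gives 9>2]
(A,R,Y): not NE [P1→B gives 6>4; P3→Z gives 9>2]
(A,R,Z): not NE [P1→B gives 3>2]
(A,R,W): not NE [P1→B gives 9>4; P3→Z gives 9>4]
(B,P,X): not NE [P2→R gives 5>0]
(B,P,Y): not NE [P1→A gives 4>1; P3→W gives 8>1]
(B,P,Z): not NE [P1→A gives 5>4; P2→R gives 8>0; P3→W gives 8>3]
(B,P,W): not NE [P1→A gives 7>3; P2→Q gives 6>1]
(B,Q,X): not NE [P1→A gives 7>6; P3→Z gives 8>7]
(B,Q,Y): not NE [P2→P gives 8>5; P3→Z gives 8>0]
(B,Q,Z): not NE [P2→R gives 8>6]
(B,Q,W): not NE [P1→A gives 4>0; P3→Z gives 8>6]
(B,R,X): not NE [P1→A gives 9>0; P3→W gives 9>8]
(B,R,Y): not NE [P2→P gives 8>3; P3→W gives 9>2]
(B,R,Z): not NE [P3→W gives 9>0]
(B,R,W): not NE [P2→Q gives 6>5]

Equilibria: none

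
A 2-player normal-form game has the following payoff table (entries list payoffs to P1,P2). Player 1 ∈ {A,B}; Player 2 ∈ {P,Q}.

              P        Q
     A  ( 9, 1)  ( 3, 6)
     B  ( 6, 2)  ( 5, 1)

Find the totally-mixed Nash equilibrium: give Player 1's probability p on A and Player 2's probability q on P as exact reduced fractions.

P1 mixes 1/6 on A; P2 mixes 2/5 on P

P1 indiff ⇒ q·9+(1-q)·3 = q·6+(1-q)·5 ⇒ q(3) = (1-q)(2) ⇒ q = 2/5
P2 indiff ⇒ p·1+(1-p)·2 = p·6+(1-p)·1 ⇒ p(-5) = (1-p)(-1) ⇒ p = 1/6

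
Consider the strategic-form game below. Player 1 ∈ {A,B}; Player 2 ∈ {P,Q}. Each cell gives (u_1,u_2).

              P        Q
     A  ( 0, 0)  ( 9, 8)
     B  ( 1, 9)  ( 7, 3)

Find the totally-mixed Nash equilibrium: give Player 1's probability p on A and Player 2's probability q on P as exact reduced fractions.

p=3/7, q=2/3

P1 indiff ⇒ q·0+(1-q)·9 = q·1+(1-q)·7 ⇒ q(-1) = (1-q)(-2) ⇒ q = 2/3
P2 indiff ⇒ p·0+(1-p)·9 = p·8+(1-p)·3 ⇒ p(-8) = (1-p)(-6) ⇒ p = 3/7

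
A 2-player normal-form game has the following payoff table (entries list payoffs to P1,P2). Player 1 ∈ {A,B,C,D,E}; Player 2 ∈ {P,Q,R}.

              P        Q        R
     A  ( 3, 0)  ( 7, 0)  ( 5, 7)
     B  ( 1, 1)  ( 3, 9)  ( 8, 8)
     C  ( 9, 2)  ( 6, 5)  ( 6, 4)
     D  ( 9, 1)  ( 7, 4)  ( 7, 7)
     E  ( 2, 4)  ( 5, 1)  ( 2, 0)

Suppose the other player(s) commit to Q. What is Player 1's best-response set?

u_1(A vs Q) = 7
u_1(B vs Q) = 3
u_1(C vs Q) = 6
u_1(D vs Q) = 7
u_1(E vs Q) = 5
max payoff 7 at {A,D}

P1 best: {A,D}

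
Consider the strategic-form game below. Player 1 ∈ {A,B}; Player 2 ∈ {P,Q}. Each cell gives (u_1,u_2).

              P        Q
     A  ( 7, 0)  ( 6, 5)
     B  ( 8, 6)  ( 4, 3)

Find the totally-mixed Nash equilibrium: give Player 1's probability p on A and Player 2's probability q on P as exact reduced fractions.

(p,q) = (3/8, 2/3)

P1 indiff ⇒ q·7+(1-q)·6 = q·8+(1-q)·4 ⇒ q(-1) = (1-q)(-2) ⇒ q = 2/3
P2 indiff ⇒ p·0+(1-p)·6 = p·5+(1-p)·3 ⇒ p(-5) = (1-p)(-3) ⇒ p = 3/8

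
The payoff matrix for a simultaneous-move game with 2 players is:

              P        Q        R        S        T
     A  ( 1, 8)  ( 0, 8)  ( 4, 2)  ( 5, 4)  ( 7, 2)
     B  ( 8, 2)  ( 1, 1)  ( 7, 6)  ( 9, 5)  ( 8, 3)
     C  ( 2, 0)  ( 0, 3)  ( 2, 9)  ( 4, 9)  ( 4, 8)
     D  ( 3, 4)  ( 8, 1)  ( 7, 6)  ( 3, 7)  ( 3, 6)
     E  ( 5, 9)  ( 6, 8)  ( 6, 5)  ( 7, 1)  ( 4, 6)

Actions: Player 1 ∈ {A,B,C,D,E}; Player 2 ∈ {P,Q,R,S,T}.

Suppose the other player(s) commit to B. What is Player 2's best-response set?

u_2(P vs B) = 2
u_2(Q vs B) = 1
u_2(R vs B) = 6
u_2(S vs B) = 5
u_2(T vs B) = 3
max payoff 6 at {R}

BR_2 = {R}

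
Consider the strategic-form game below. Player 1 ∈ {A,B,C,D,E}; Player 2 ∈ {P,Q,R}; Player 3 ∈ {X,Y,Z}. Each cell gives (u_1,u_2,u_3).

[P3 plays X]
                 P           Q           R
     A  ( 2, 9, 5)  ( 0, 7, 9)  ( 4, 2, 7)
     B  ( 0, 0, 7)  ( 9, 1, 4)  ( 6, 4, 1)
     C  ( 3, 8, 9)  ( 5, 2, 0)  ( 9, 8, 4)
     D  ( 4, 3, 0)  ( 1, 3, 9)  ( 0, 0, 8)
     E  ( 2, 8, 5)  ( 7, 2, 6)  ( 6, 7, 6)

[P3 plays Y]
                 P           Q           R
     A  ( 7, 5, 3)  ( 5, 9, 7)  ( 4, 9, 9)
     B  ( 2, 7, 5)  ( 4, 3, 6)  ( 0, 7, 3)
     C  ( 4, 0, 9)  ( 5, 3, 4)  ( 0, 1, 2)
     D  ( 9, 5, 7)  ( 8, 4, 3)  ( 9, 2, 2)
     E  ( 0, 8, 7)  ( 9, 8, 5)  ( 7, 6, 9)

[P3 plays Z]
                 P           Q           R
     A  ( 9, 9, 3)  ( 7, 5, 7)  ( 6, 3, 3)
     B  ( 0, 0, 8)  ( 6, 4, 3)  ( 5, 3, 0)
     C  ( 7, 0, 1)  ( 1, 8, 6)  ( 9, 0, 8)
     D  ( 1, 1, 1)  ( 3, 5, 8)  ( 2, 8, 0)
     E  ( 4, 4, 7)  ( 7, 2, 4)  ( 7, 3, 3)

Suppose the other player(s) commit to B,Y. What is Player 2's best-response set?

u_2(P vs B,Y) = 7
u_2(Q vs B,Y) = 3
u_2(R vs B,Y) = 7
max payoff 7 at {P,R}

BR_2 = {P,R}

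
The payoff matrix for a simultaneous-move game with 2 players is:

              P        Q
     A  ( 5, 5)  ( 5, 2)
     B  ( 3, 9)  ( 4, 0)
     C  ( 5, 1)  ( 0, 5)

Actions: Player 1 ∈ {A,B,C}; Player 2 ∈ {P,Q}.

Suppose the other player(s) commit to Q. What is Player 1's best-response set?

u_1(A vs Q) = 5
u_1(B vs Q) = 4
u_1(C vs Q) = 0
max payoff 5 at {A}

BR_1 = {A}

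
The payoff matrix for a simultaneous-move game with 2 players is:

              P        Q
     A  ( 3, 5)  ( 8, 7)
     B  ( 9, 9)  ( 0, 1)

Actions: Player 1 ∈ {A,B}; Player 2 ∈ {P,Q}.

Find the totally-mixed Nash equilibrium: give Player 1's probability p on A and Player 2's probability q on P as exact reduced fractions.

P1 indiff ⇒ q·3+(1-q)·8 = q·9+(1-q)·0 ⇒ q(-6) = (1-q)(-8) ⇒ q = 4/7
P2 indiff ⇒ p·5+(1-p)·9 = p·7+(1-p)·1 ⇒ p(-2) = (1-p)(-8) ⇒ p = 4/5

p=4/5, q=4/7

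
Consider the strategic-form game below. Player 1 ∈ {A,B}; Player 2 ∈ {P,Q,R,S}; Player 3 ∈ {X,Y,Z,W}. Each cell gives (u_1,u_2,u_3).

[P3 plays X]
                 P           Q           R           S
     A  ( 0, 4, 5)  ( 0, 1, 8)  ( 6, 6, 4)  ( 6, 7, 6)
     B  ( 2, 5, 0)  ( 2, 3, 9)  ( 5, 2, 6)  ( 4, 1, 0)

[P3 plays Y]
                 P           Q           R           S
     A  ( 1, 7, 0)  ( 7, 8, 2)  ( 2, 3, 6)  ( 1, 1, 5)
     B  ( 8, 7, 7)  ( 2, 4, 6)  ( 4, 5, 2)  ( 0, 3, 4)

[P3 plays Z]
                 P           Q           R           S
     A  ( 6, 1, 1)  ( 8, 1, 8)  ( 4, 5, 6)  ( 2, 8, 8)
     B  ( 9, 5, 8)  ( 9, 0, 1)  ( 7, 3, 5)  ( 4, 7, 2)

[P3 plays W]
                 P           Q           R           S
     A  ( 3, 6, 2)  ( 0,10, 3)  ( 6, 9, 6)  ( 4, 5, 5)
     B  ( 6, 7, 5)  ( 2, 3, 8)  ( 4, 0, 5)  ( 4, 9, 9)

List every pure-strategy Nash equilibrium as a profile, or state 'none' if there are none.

(A,P,X): not NE [P1→B gives 2>0; P2→S gives 7>4]
(A,P,Y): not NE [P1→B gives 8>1; P2→Q gives 8>7; P3→X gives 5>0]
(A,P,Z): not NE [P1→B gives 9>6; P2→S gives 8>1; P3→X gives 5>1]
(A,P,W): not NE [P1→B gives 6>3; P2→Q gives 10>6; P3→X gives 5>2]
(A,Q,X): not NE [P1→B gives 2>0; P2→S gives 7>1]
(A,Q,Y): not NE [P3→Z gives 8>2]
(A,Q,Z): not NE [P1→B gives 9>8; P2→S gives 8>1]
(A,Q,W): not NE [P1→B gives 2>0; P3→Z gives 8>3]
(A,R,X): not NE [P2→S gives 7>6; P3→W gives 6>4]
(A,R,Y): not NE [P1→B gives 4>2; P2→Q gives 8>3]
(A,R,Z): not NE [P1→B gives 7>4; P2→S gives 8>5]
(A,R,W): not NE [P2→Q gives 10>9]
(A,S,X): not NE [P3→Z gives 8>6]
(A,S,Y): not NE [P2→Q gives 8>1; P3→Z gives 8>5]
(A,S,Z): not NE [P1→B gives 4>2]
(A,S,W): not NE [P2→Q gives 10>5; P3→Z gives 8>5]
(B,P,X): not NE [P3→Z gives 8>0]
(B,P,Y): not NE [P3→Z gives 8>7]
(B,P,Z): not NE [P2→S gives 7>5]
(B,P,W): not NE [P2→S gives 9>7; P3→Z gives 8>5]
(B,Q,X): not NE [P2→P gives 5>3]
(B,Q,Y): not NE [P1→A gives 7>2; P2→P gives 7>4; P3→X gives 9>6]
(B,Q,Z): not NE [P2→S gives 7>0; P3→X gives 9>1]
(B,Q,W): not NE [P2→S gives 9>3; P3→X gives 9>8]
(B,R,X): not NE [P1→A gives 6>5; P2→P gives 5>2]
(B,R,Y): not NE [P2→P gives 7>5; P3→X gives 6>2]
(B,R,Z): not NE [P2→S gives 7>3; P3→X gives 6>5]
(B,R,W): not NE [P1→A gives 6>4; P2→S gives 9>0; P3→X gives 6>5]
(B,S,X): not NE [P1→A gives 6>4; P2→P gives 5>1; P3→W gives 9>0]
(B,S,Y): not NE [P1→A gives 1>0; P2→P gives 7>3; P3→W gives 9>4]
(B,S,Z): not NE [P3→W gives 9>2]
(B,S,W): NE

Nash profiles: (B,S,W)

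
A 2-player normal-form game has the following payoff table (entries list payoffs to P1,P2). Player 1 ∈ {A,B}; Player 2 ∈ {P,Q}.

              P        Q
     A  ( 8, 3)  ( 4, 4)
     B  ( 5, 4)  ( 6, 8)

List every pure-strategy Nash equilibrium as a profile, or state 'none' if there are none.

Nash profiles: (B,Q)

(A,P): not NE [P2→Q gives 4>3]
(A,Q): not NE [P1→B gives 6>4]
(B,P): not NE [P1→A gives 8>5; P2→Q gives 8>4]
(B,Q): NE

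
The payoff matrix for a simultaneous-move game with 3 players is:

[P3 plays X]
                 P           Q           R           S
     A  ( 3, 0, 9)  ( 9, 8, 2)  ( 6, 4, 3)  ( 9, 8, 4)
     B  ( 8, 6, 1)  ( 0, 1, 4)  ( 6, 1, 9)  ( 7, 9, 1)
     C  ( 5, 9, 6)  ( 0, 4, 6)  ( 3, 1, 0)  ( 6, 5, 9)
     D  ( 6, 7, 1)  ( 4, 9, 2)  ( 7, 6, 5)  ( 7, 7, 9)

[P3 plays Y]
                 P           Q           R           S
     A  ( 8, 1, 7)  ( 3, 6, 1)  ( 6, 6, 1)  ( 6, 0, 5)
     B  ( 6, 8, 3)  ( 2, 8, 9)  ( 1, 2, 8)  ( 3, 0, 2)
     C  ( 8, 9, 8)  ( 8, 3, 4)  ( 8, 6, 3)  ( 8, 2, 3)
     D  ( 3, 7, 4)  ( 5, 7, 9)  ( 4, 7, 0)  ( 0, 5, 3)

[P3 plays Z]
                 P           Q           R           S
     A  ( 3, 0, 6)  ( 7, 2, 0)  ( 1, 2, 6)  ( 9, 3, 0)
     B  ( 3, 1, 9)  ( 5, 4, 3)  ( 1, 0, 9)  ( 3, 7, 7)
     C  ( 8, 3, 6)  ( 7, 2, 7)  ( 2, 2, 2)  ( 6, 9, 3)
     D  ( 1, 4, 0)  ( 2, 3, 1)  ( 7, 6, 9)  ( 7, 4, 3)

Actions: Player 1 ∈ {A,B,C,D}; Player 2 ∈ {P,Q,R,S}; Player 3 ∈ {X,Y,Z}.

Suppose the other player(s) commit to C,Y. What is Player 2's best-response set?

P2 best: {P}

u_2(P vs C,Y) = 9
u_2(Q vs C,Y) = 3
u_2(R vs C,Y) = 6
u_2(S vs C,Y) = 2
max payoff 9 at {P}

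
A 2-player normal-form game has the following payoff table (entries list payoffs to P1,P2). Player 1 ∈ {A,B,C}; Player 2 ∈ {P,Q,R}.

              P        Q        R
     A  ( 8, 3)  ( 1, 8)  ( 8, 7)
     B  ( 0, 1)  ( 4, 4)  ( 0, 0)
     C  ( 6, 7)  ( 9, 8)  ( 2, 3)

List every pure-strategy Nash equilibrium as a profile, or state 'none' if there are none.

NE set: (C,Q)

(A,P): not NE [P2→Q gives 8>3]
(A,Q): not NE [P1→C gives 9>1]
(A,R): not NE [P2→Q gives 8>7]
(B,P): not NE [P1→A gives 8>0; P2→Q gives 4>1]
(B,Q): not NE [P1→C gives 9>4]
(B,R): not NE [P1→A gives 8>0; P2→Q gives 4>0]
(C,P): not NE [P1→A gives 8>6; P2→Q gives 8>7]
(C,Q): NE
(C,R): not NE [P1→A gives 8>2; P2→Q gives 8>3]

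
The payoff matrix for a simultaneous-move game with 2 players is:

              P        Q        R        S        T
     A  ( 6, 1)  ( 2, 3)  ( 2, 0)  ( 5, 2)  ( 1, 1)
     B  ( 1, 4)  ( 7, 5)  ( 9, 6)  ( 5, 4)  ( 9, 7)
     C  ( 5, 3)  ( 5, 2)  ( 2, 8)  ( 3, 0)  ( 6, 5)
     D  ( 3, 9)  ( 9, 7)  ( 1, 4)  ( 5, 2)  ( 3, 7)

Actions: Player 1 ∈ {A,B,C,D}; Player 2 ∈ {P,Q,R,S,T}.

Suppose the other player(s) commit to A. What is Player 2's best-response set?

u_2(P vs A) = 1
u_2(Q vs A) = 3
u_2(R vs A) = 0
u_2(S vs A) = 2
u_2(T vs A) = 1
max payoff 3 at {Q}

P2 best: {Q}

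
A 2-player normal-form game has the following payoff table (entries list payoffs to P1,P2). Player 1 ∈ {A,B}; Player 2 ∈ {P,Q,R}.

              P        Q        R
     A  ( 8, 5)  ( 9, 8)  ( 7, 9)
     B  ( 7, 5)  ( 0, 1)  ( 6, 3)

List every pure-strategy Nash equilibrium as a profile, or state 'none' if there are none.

(A,P): not NE [P2→R gives 9>5]
(A,Q): not NE [P2→R gives 9>8]
(A,R): NE
(B,P): not NE [P1→A gives 8>7]
(B,Q): not NE [P1→A gives 9>0; P2→P gives 5>1]
(B,R): not NE [P1→A gives 7>6; P2→P gives 5>3]

NE set: (A,R)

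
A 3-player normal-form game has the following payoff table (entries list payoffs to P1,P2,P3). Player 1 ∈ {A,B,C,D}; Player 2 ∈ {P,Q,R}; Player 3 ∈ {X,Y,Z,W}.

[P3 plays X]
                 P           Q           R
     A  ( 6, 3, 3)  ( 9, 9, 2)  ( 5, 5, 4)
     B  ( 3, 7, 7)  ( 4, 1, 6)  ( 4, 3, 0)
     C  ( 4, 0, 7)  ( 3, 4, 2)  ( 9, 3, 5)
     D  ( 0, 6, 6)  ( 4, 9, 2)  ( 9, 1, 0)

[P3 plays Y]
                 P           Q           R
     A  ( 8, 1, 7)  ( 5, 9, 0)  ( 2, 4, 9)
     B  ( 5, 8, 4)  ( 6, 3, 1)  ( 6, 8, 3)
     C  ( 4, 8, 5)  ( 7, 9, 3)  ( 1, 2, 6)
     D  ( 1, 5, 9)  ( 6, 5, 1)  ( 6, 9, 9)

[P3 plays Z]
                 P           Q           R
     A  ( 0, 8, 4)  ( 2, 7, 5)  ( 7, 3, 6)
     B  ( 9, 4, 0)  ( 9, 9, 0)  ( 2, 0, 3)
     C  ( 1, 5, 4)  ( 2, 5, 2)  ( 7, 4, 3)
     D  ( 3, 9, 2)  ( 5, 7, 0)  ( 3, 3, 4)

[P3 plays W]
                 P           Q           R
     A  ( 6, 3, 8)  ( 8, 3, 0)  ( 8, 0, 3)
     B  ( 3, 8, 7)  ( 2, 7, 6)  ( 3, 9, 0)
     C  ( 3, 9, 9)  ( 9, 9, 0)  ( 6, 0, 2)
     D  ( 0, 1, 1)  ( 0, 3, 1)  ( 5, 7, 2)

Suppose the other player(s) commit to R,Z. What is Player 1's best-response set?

u_1(A vs R,Z) = 7
u_1(B vs R,Z) = 2
u_1(C vs R,Z) = 7
u_1(D vs R,Z) = 3
max payoff 7 at {A,C}

P1 best: {A,C}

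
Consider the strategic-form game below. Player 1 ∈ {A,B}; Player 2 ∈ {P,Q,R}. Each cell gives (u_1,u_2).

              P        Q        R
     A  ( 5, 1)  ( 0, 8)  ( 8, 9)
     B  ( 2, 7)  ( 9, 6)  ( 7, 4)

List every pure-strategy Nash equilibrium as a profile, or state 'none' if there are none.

PSNE = {(A,R)}

(A,P): not NE [P2→R gives 9>1]
(A,Q): not NE [P1→B gives 9>0; P2→R gives 9>8]
(A,R): NE
(B,P): not NE [P1→A gives 5>2]
(B,Q): not NE [P2→P gives 7>6]
(B,R): not NE [P1→A gives 8>7; P2→P gives 7>4]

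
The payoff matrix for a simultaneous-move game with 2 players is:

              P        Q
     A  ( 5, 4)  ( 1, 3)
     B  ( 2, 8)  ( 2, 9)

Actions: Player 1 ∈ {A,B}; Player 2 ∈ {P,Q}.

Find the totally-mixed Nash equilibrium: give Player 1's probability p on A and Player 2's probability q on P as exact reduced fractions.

(p,q) = (1/2, 1/4)

P1 indiff ⇒ q·5+(1-q)·1 = q·2+(1-q)·2 ⇒ q(3) = (1-q)(1) ⇒ q = 1/4
P2 indiff ⇒ p·4+(1-p)·8 = p·3+(1-p)·9 ⇒ p(1) = (1-p)(1) ⇒ p = 1/2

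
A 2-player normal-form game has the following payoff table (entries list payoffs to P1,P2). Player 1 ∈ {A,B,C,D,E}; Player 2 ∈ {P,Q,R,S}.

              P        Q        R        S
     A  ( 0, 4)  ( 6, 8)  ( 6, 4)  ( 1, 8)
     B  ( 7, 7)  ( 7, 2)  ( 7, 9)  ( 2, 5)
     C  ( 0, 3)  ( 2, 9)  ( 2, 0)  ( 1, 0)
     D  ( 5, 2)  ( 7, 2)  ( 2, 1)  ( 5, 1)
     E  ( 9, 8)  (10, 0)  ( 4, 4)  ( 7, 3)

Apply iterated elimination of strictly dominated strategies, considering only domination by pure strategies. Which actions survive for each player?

Survivors P1:{B,E} P2:{P,R}

P1 drop A (B beats it: P:7>0 Q:7>6 R:7>6 S:2>1)
P1 drop C (B beats it: P:7>0 Q:7>2 R:7>2 S:2>1)
P1 drop D (E beats it: P:9>5 Q:10>7 R:4>2 S:7>5)
P2 drop Q (P beats it: B:7>2 E:8>0)
P2 drop S (P beats it: B:7>5 E:8>3)
P1→{B,E} P2→{P,R}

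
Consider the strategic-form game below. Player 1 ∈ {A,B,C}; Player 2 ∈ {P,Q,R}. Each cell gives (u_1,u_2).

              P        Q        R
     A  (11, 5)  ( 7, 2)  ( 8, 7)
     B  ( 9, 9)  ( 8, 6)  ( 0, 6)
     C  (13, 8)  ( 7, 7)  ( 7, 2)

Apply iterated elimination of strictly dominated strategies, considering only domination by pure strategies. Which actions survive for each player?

IESDS → P1:{A,C} P2:{P,R}

P2 drop Q (P beats it: A:5>2 B:9>6 C:8>7)
P1 drop B (A beats it: P:11>9 R:8>0)
P1→{A,C} P2→{P,R}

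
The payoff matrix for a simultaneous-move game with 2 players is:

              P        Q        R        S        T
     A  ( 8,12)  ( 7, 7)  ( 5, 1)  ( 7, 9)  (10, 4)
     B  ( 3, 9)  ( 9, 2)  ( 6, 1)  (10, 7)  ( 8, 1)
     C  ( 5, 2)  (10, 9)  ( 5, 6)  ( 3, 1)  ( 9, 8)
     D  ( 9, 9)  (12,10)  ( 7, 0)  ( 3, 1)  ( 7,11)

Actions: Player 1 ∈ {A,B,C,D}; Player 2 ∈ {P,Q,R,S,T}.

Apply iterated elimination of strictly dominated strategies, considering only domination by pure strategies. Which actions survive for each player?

P2 drop R (Q beats it: A:7>1 B:2>1 C:9>6 D:10>0)
P2 drop S (P beats it: A:12>9 B:9>7 C:2>1 D:9>1)
P1 drop B (C beats it: P:5>3 Q:10>9 T:9>8)
P1→{A,C,D} P2→{P,Q,T}

Survivors P1:{A,C,D} P2:{P,Q,T}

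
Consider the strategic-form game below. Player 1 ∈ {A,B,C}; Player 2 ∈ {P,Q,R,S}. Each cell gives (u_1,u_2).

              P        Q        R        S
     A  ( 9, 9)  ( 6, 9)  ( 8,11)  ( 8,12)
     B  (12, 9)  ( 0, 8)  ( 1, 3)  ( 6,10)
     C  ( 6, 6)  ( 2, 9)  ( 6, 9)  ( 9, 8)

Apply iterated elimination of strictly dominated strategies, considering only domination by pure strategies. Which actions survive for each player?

IESDS → P1:{A,C} P2:{Q,R,S}

P2 drop P (S beats it: A:12>9 B:10>9 C:8>6)
P1 drop B (A beats it: Q:6>0 R:8>1 S:8>6)
P1→{A,C} P2→{Q,R,S}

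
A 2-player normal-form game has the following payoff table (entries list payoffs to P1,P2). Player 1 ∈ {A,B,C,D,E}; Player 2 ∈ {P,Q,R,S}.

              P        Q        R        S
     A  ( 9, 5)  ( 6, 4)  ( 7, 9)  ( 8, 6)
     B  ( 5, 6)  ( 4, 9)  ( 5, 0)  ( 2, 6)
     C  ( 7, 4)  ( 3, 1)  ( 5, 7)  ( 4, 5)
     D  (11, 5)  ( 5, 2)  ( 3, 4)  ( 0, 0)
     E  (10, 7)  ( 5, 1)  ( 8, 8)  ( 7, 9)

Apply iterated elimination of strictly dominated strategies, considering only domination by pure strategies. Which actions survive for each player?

Remaining: P1:{A,D,E} P2:{P,R,S}

P1 drop B (A beats it: P:9>5 Q:6>4 R:7>5 S:8>2)
P1 drop C (A beats it: P:9>7 Q:6>3 R:7>5 S:8>4)
P2 drop Q (P beats it: A:5>4 D:5>2 E:7>1)
P1→{A,D,E} P2→{P,R,S}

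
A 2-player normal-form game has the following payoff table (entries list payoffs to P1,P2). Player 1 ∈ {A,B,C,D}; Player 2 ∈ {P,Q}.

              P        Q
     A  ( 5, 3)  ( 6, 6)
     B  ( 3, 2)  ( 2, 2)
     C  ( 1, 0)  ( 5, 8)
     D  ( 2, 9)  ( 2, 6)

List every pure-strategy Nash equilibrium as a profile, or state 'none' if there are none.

(A,P): not NE [P2→Q gives 6>3]
(A,Q): NE
(B,P): not NE [P1→A gives 5>3]
(B,Q): not NE [P1→A gives 6>2]
(C,P): not NE [P1→A gives 5>1; P2→Q gives 8>0]
(C,Q): not NE [P1→A gives 6>5]
(D,P): not NE [P1→A gives 5>2]
(D,Q): not NE [P1→A gives 6>2; P2→P gives 9>6]

NE set: (A,Q)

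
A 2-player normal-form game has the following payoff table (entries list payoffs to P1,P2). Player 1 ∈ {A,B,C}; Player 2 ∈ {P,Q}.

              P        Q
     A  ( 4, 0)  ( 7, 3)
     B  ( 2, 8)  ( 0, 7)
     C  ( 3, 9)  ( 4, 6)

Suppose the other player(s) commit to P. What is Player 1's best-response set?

argmax u_1 = {A}

u_1(A vs P) = 4
u_1(B vs P) = 2
u_1(C vs P) = 3
max payoff 4 at {A}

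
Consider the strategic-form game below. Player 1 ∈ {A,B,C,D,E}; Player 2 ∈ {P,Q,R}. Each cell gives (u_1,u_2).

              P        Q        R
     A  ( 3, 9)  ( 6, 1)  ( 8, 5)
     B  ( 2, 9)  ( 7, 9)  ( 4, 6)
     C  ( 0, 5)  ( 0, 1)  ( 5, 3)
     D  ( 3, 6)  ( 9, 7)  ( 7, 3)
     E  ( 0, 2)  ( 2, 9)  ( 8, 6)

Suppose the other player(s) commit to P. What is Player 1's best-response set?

P1 best: {A,D}

u_1(A vs P) = 3
u_1(B vs P) = 2
u_1(C vs P) = 0
u_1(D vs P) = 3
u_1(E vs P) = 0
max payoff 3 at {A,D}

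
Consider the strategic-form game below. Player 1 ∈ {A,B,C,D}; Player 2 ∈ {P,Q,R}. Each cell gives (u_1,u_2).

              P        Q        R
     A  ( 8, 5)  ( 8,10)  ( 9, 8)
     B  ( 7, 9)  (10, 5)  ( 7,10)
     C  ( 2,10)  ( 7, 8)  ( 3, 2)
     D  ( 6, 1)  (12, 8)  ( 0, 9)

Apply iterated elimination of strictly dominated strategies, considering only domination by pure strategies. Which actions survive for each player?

P1 drop C (A beats it: P:8>2 Q:8>7 R:9>3)
P2 drop P (R beats it: A:8>5 B:10>9 D:9>1)
P1→{A,B,D} P2→{Q,R}

Survivors P1:{A,B,D} P2:{Q,R}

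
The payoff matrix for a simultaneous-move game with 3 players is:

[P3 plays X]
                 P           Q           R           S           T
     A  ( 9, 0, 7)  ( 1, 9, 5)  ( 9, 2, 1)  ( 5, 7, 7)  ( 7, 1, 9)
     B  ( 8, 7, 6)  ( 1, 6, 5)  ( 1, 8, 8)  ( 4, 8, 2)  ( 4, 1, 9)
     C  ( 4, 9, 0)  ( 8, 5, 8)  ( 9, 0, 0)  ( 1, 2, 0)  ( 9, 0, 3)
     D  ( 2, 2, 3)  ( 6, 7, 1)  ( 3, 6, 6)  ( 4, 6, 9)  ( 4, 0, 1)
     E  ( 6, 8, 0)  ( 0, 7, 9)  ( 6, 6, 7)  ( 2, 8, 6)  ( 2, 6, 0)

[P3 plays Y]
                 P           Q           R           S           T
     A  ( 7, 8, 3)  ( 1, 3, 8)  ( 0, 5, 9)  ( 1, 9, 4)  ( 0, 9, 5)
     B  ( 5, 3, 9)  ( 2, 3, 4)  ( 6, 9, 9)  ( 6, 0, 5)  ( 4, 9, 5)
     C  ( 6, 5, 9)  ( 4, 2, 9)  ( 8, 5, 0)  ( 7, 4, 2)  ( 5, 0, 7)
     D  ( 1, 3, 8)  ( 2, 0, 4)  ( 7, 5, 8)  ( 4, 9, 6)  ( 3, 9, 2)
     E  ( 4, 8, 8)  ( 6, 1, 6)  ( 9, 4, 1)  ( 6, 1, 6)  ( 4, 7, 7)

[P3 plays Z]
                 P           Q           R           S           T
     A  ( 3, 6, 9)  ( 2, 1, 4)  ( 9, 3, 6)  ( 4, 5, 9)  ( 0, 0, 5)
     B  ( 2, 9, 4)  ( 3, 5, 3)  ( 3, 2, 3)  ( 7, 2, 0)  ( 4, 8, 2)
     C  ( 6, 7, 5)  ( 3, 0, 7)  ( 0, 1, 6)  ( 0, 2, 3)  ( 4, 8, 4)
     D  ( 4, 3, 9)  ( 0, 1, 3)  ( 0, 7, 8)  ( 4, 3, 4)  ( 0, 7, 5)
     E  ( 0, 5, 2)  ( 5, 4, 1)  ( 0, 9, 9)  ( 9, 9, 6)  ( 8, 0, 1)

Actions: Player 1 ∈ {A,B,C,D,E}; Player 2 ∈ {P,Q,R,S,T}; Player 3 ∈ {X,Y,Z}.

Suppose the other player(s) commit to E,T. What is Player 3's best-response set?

u_3(X vs E,T) = 0
u_3(Y vs E,T) = 7
u_3(Z vs E,T) = 1
max payoff 7 at {Y}

argmax u_3 = {Y}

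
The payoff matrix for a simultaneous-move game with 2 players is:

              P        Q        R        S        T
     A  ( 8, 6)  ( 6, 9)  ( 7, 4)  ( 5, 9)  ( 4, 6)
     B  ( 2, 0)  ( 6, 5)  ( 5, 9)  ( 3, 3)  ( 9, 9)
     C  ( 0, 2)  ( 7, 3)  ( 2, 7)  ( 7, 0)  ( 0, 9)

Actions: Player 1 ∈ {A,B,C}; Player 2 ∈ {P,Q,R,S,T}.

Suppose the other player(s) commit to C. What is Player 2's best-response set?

u_2(P vs C) = 2
u_2(Q vs C) = 3
u_2(R vs C) = 7
u_2(S vs C) = 0
u_2(T vs C) = 9
max payoff 9 at {T}

argmax u_2 = {T}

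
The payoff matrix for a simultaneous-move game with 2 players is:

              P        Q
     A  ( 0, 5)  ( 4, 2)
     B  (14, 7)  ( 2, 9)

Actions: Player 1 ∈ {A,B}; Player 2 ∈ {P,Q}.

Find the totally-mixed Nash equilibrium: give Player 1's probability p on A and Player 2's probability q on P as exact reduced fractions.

P1 indiff ⇒ q·0+(1-q)·4 = q·14+(1-q)·2 ⇒ q(-14) = (1-q)(-2) ⇒ q = 1/8
P2 indiff ⇒ p·5+(1-p)·7 = p·2+(1-p)·9 ⇒ p(3) = (1-p)(2) ⇒ p = 2/5

(p,q) = (2/5, 1/8)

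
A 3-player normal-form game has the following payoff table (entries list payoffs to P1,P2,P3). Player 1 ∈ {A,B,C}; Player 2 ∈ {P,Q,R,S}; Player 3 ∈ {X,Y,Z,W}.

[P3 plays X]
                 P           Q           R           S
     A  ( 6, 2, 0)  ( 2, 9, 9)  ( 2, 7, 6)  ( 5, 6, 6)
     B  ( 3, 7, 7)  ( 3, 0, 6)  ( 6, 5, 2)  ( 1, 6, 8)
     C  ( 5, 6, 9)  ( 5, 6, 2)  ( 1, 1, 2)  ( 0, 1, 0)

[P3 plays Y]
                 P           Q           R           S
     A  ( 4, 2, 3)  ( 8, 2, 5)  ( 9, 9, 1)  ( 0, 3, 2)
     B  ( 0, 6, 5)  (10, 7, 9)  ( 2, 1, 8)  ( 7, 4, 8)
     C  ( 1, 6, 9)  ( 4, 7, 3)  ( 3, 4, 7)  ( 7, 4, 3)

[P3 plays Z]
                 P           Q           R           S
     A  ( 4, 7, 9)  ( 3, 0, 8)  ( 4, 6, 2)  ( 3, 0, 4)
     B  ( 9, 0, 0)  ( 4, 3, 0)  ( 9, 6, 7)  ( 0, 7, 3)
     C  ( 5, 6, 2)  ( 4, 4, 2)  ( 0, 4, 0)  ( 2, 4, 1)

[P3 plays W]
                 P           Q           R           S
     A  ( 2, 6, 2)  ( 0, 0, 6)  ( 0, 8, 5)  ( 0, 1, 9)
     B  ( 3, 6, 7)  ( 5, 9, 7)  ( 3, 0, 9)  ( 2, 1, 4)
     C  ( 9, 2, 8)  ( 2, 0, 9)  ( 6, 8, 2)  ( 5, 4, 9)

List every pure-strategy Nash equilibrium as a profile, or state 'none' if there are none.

(A,P,X): not NE [P2→Q gives 9>2; P3→Z gives 9>0]
(A,P,Y): not NE [P2→R gives 9>2; P3→Z gives 9>3]
(A,P,Z): not NE [P1→B gives 9>4]
(A,P,W): not NE [P1→C gives 9>2; P2→R gives 8>6; P3→Z gives 9>2]
(A,Q,X): not NE [P1→C gives 5>2]
(A,Q,Y): not NE [P1→B gives 10>8; P2→R gives 9>2; P3→X gives 9>5]
(A,Q,Z): not NE [P1→C gives 4>3; P2→P gives 7>0; P3→X gives 9>8]
(A,Q,W): not NE [P1→B gives 5>0; P2→R gives 8>0; P3→X gives 9>6]
(A,R,X): not NE [P1→B gives 6>2; P2→Q gives 9>7]
(A,R,Y): not NE [P3→X gives 6>1]
(A,R,Z): not NE [P1→B gives 9>4; P2→P gives 7>6; P3→X gives 6>2]
(A,R,W): not NE [P1→C gives 6>0; P3→X gives 6>5]
(A,S,X): not NE [P2→Q gives 9>6; P3→W gives 9>6]
(A,S,Y): not NE [P1→C gives 7>0; P2→R gives 9>3; P3→W gives 9>2]
(A,S,Z): not NE [P2→P gives 7>0; P3→W gives 9>4]
(A,S,W): not NE [P1→C gives 5>0; P2→R gives 8>1]
(B,P,X): not NE [P1→A gives 6>3]
(B,P,Y): not NE [P1→A gives 4>0; P2→Q gives 7>6; P3→W gives 7>5]
(B,P,Z): not NE [P2→S gives 7>0; P3→W gives 7>0]
(B,P,W): not NE [P1→C gives 9>3; P2→Q gives 9>6]
(B,Q,X): not NE [P1→C gives 5>3; P2→P gives 7>0; P3→Y gives 9>6]
(B,Q,Y): NE
(B,Q,Z): not NE [P2→S gives 7>3; P3→Y gives 9>0]
(B,Q,W): not NE [P3→Y gives 9>7]
(B,R,X): not NE [P2→P gives 7>5; P3→W gives 9>2]
(B,R,Y): not NE [P1→A gives 9>2; P2→Q gives 7>1; P3→W gives 9>8]
(B,R,Z): not NE [P2→S gives 7>6; P3→W gives 9>7]
(B,R,W): not NE [P1→C gives 6>3; P2→Q gives 9>0]
(B,S,X): not NE [P1→A gives 5>1; P2→P gives 7>6]
(B,S,Y): not NE [P2→Q gives 7>4]
(B,S,Z): not NE [P1→A gives 3>0; P3→Y gives 8>3]
(B,S,W): not NE [P1→C gives 5>2; P2→Q gives 9>1; P3→Y gives 8>4]
(C,P,X): not NE [P1→A gives 6>5]
(C,P,Y): not NE [P1→A gives 4>1; P2→Q gives 7>6]
(C,P,Z): not NE [P1→B gives 9>5; P3→Y gives 9>2]
(C,P,W): not NE [P2→R gives 8>2; P3→Y gives 9>8]
(C,Q,X): not NE [P3→W gives 9>2]
(C,Q,Y): not NE [P1→B gives 10>4; P3→W gives 9>3]
(C,Q,Z): not NE [P2→P gives 6>4; P3→W gives 9>2]
(C,Q,W): not NE [P1→B gives 5>2; P2→R gives 8>0]
(C,R,X): not NE [P1→B gives 6>1; P2→Q gives 6>1; P3→Y gives 7>2]
(C,R,Y): not NE [P1→A gives 9>3; P2→Q gives 7>4]
(C,R,Z): not NE [P1→B gives 9>0; P2→P gives 6>4; P3→Y gives 7>0]
(C,R,W): not NE [P3→Y gives 7>2]
(C,S,X): not NE [P1→A gives 5>0; P2→Q gives 6>1; P3→W gives 9>0]
(C,S,Y): not NE [P2→Q gives 7>4; P3→W gives 9>3]
(C,S,Z): not NE [P1→A gives 3>2; P2→P gives 6>4; P3→W gives 9>1]
(C,S,W): not NE [P2→R gives 8>4]

NE set: (B,Q,Y)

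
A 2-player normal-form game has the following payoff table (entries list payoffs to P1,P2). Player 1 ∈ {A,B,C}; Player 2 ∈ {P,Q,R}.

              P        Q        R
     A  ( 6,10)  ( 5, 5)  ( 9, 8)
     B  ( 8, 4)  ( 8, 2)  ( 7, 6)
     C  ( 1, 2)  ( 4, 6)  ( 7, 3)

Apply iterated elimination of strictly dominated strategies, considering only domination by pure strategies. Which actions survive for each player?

P1 drop C (A beats it: P:6>1 Q:5>4 R:9>7)
P2 drop Q (P beats it: A:10>5 B:4>2)
P1→{A,B} P2→{P,R}

Survivors P1:{A,B} P2:{P,R}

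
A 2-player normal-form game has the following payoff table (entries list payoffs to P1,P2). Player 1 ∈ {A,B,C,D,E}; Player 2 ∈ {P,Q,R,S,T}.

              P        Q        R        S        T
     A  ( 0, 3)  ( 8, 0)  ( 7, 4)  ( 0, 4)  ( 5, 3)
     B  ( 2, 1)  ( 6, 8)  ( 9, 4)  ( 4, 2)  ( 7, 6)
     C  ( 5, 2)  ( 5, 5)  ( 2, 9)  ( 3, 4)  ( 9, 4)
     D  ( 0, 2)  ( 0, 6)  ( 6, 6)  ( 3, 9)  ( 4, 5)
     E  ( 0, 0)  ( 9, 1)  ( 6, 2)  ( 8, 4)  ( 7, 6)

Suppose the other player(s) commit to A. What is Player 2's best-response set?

u_2(P vs A) = 3
u_2(Q vs A) = 0
u_2(R vs A) = 4
u_2(S vs A) = 4
u_2(T vs A) = 3
max payoff 4 at {R,S}

argmax u_2 = {R,S}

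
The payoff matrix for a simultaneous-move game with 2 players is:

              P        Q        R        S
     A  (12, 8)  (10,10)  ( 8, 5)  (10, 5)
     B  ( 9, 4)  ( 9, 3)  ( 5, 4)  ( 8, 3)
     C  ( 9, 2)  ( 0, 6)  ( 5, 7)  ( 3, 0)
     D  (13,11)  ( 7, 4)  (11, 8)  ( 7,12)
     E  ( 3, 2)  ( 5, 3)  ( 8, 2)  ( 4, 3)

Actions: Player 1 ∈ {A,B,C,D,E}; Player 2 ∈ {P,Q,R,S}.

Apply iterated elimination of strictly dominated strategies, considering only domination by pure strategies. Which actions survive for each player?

P1 drop B (A beats it: P:12>9 Q:10>9 R:8>5 S:10>8)
P1 drop C (A beats it: P:12>9 Q:10>0 R:8>5 S:10>3)
P1 drop E (D beats it: P:13>3 Q:7>5 R:11>8 S:7>4)
P2 drop R (P beats it: A:8>5 D:11>8)
P1→{A,D} P2→{P,Q,S}

Remaining: P1:{A,D} P2:{P,Q,S}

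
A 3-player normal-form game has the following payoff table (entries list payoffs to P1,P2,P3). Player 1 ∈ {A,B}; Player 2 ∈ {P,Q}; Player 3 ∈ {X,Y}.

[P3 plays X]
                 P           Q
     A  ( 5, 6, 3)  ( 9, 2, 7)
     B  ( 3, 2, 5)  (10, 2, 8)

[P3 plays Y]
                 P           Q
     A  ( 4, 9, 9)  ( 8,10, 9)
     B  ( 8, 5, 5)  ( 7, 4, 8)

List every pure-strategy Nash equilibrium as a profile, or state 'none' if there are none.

(A,P,X): not NE [P3→Y gives 9>3]
(A,P,Y): not NE [P1→B gives 8>4; P2→Q gives 10>9]
(A,Q,X): not NE [P1→B gives 10>9; P2→P gives 6>2; P3→Y gives 9>7]
(A,Q,Y): NE
(B,P,X): not NE [P1→A gives 5>3]
(B,P,Y): NE
(B,Q,X): NE
(B,Q,Y): not NE [P1→A gives 8>7; P2→P gives 5>4]

Nash profiles: (A,Q,Y), (B,P,Y), (B,Q,X)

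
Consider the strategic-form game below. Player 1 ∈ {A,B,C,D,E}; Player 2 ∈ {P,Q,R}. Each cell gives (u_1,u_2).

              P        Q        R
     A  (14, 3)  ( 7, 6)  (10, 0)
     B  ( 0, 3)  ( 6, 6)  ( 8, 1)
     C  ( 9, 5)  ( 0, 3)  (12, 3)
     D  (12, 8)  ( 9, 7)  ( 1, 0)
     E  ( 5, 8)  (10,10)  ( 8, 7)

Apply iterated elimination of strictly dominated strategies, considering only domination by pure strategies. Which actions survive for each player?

P1 drop B (A beats it: P:14>0 Q:7>6 R:10>8)
P2 drop R (P beats it: A:3>0 C:5>3 D:8>0 E:8>7)
P1 drop C (A beats it: P:14>9 Q:7>0)
P1→{A,D,E} P2→{P,Q}

IESDS → P1:{A,D,E} P2:{P,Q}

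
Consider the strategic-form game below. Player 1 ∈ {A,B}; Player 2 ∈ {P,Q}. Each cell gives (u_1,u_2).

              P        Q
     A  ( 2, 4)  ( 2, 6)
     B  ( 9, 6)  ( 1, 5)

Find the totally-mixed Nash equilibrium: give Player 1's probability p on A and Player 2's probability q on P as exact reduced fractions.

P1 mixes 1/3 on A; P2 mixes 1/8 on P

P1 indiff ⇒ q·2+(1-q)·2 = q·9+(1-q)·1 ⇒ q(-7) = (1-q)(-1) ⇒ q = 1/8
P2 indiff ⇒ p·4+(1-p)·6 = p·6+(1-p)·5 ⇒ p(-2) = (1-p)(-1) ⇒ p = 1/3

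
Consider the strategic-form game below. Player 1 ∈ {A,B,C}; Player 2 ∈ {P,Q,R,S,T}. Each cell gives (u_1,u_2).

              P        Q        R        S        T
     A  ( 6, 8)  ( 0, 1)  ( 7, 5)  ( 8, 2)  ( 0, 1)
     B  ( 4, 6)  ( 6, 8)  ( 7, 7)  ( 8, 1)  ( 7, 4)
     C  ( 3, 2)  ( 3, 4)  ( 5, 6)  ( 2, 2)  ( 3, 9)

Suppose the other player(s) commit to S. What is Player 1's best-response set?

argmax u_1 = {A,B}

u_1(A vs S) = 8
u_1(B vs S) = 8
u_1(C vs S) = 2
max payoff 8 at {A,B}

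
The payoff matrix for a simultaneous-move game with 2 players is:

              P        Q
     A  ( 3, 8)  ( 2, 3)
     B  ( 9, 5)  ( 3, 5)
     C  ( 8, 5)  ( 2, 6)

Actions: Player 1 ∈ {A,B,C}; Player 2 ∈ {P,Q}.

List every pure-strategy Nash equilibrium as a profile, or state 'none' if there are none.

NE set: (B,P), (B,Q)

(A,P): not NE [P1→B gives 9>3]
(A,Q): not NE [P1→B gives 3>2; P2→P gives 8>3]
(B,P): NE
(B,Q): NE
(C,P): not NE [P1→B gives 9>8; P2→Q gives 6>5]
(C,Q): not NE [P1→B gives 3>2]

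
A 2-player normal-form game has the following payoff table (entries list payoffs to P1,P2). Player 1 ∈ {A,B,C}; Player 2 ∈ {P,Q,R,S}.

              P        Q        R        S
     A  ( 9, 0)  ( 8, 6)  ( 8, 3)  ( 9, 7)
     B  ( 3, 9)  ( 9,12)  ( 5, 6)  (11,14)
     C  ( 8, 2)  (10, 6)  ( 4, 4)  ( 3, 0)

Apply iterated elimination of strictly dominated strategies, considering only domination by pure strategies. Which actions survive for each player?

P2 drop P (Q beats it: A:6>0 B:12>9 C:6>2)
P2 drop R (Q beats it: A:6>3 B:12>6 C:6>4)
P1 drop A (B beats it: Q:9>8 S:11>9)
P1→{B,C} P2→{Q,S}

IESDS → P1:{B,C} P2:{Q,S}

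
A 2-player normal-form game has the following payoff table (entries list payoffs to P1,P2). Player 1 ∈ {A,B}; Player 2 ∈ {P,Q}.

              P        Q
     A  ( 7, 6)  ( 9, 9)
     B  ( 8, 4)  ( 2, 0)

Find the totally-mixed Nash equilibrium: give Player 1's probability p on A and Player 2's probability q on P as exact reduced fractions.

P1 mixes 4/7 on A; P2 mixes 7/8 on P

P1 indiff ⇒ q·7+(1-q)·9 = q·8+(1-q)·2 ⇒ q(-1) = (1-q)(-7) ⇒ q = 7/8
P2 indiff ⇒ p·6+(1-p)·4 = p·9+(1-p)·0 ⇒ p(-3) = (1-p)(-4) ⇒ p = 4/7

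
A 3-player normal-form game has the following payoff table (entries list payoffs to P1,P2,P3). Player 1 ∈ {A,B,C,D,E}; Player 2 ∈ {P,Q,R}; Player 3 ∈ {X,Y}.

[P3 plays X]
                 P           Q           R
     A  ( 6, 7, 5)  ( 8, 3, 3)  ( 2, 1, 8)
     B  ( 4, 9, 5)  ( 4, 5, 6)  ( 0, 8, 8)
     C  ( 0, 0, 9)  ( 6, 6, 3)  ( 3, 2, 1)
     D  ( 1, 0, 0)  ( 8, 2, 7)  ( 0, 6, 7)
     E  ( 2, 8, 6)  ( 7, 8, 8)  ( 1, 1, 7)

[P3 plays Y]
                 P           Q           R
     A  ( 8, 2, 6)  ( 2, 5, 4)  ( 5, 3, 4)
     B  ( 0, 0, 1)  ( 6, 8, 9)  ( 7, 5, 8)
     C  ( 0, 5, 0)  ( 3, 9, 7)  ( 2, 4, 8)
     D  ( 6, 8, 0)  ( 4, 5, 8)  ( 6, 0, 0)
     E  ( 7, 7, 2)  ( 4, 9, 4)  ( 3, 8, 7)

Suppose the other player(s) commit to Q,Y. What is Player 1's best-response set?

u_1(A vs Q,Y) = 2
u_1(B vs Q,Y) = 6
u_1(C vs Q,Y) = 3
u_1(D vs Q,Y) = 4
u_1(E vs Q,Y) = 4
max payoff 6 at {B}

argmax u_1 = {B}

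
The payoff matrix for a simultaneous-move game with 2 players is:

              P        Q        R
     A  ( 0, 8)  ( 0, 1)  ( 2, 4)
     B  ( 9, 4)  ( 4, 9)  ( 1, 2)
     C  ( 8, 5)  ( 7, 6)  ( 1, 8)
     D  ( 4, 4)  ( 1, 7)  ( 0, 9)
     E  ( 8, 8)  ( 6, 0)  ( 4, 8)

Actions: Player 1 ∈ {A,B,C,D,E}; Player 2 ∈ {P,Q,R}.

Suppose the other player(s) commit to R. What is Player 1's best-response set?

u_1(A vs R) = 2
u_1(B vs R) = 1
u_1(C vs R) = 1
u_1(D vs R) = 0
u_1(E vs R) = 4
max payoff 4 at {E}

P1 best: {E}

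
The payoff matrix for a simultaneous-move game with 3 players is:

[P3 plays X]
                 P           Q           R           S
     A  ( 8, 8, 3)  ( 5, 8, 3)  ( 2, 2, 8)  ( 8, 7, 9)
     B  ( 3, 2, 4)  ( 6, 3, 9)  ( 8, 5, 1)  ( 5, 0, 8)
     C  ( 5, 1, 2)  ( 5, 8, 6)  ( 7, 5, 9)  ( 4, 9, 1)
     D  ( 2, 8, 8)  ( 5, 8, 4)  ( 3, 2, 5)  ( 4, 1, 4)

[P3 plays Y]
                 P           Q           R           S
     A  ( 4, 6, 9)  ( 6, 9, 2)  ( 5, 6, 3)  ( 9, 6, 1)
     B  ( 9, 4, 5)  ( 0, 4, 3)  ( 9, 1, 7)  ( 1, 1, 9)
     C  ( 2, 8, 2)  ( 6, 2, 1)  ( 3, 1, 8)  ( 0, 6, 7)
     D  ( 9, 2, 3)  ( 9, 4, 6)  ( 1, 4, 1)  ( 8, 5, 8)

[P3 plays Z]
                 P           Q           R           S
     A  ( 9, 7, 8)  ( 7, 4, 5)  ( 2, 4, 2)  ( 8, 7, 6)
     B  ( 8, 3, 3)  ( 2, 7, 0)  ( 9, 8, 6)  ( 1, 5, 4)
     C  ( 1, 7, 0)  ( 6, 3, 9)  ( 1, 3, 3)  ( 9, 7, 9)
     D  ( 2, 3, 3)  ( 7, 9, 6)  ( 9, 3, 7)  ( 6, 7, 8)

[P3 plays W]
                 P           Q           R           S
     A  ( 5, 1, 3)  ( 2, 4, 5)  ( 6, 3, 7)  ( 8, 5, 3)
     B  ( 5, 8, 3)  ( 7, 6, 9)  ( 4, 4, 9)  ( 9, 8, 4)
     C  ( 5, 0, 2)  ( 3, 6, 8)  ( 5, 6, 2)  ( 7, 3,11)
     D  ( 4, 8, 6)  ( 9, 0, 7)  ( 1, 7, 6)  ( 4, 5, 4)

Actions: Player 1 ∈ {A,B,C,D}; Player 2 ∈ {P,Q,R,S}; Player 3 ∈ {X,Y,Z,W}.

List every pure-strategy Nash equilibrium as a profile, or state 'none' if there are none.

NE set: (B,P,Y)

(A,P,X): not NE [P3→Y gives 9>3]
(A,P,Y): not NE [P1→D gives 9>4; P2→Q gives 9>6]
(A,P,Z): not NE [P3→Y gives 9>8]
(A,P,W): not NE [P2→S gives 5>1; P3→Y gives 9>3]
(A,Q,X): not NE [P1→B gives 6>5; P3→W gives 5>3]
(A,Q,Y): not NE [P1→D gives 9>6; P3→W gives 5>2]
(A,Q,Z): not NE [P2→S gives 7>4]
(A,Q,W): not NE [P1→D gives 9>2; P2→S gives 5>4]
(A,R,X): not NE [P1→B gives 8>2; P2→Q gives 8>2]
(A,R,Y): not NE [P1→B gives 9>5; P2→Q gives 9>6; P3→X gives 8>3]
(A,R,Z): not NE [P1→D gives 9>2; P2→S gives 7>4; P3→X gives 8>2]
(A,R,W): not NE [P2→S gives 5>3; P3→X gives 8>7]
(A,S,X): not NE [P2→Q gives 8>7]
(A,S,Y): not NE [P2→Q gives 9>6; P3→X gives 9>1]
(A,S,Z): not NE [P1→C gives 9>8; P3→X gives 9>6]
(A,S,W): not NE [P1→B gives 9>8; P3→X gives 9>3]
(B,P,X): not NE [P1→A gives 8>3; P2→R gives 5>2; P3→Y gives 5>4]
(B,P,Y): NE
(B,P,Z): not NE [P1→A gives 9>8; P2→R gives 8>3; P3→Y gives 5>3]
(B,P,W): not NE [P3→Y gives 5>3]
(B,Q,X): not NE [P2→R gives 5>3]
(B,Q,Y): not NE [P1→D gives 9>0; P3→W gives 9>3]
(B,Q,Z): not NE [P1→D gives 7>2; P2→R gives 8>7; P3→W gives 9>0]
(B,Q,W): not NE [P1→D gives 9>7; P2→S gives 8>6]
(B,R,X): not NE [P3→W gives 9>1]
(B,R,Y): not NE [P2→Q gives 4>1; P3→W gives 9>7]
(B,R,Z): not NE [P3→W gives 9>6]
(B,R,W): not NE [P1→A gives 6>4; P2→S gives 8>4]
(B,S,X): not NE [P1→A gives 8>5; P2→R gives 5>0; P3→Y gives 9>8]
(B,S,Y): not NE [P1→A gives 9>1; P2→Q gives 4>1]
(B,S,Z): not NE [P1→C gives 9>1; P2→R gives 8>5; P3→Y gives 9>4]
(B,S,W): not NE [P3→Y gives 9>4]
(C,P,X): not NE [P1→A gives 8>5; P2→S gives 9>1]
(C,P,Y): not NE [P1→D gives 9>2]
(C,P,Z): not NE [P1→A gives 9>1; P3→W gives 2>0]
(C,P,W): not NE [P2→R gives 6>0]
(C,Q,X): not NE [P1→B gives 6>5; P2→S gives 9>8; P3→Z gives 9>6]
(C,Q,Y): not NE [P1→D gives 9>6; P2→P gives 8>2; P3→Z gives 9>1]
(C,Q,Z): not NE [P1→D gives 7>6; P2→S gives 7>3]
(C,Q,W): not NE [P1→D gives 9>3; P3→Z gives 9>8]
(C,R,X): not NE [P1→B gives 8>7; P2→S gives 9>5]
(C,R,Y): not NE [P1→B gives 9>3; P2→P gives 8>1; P3→X gives 9>8]
(C,R,Z): not NE [P1→D gives 9>1; P2→S gives 7>3; P3→X gives 9>3]
(C,R,W): not NE [P1→A gives 6>5; P3→X gives 9>2]
(C,S,X): not NE [P1→A gives 8>4; P3→W gives 11>1]
(C,S,Y): not NE [P1→A gives 9>0; P2→P gives 8>6; P3→W gives 11>7]
(C,S,Z): not NE [P3→W gives 11>9]
(C,S,W): not NE [P1→B gives 9>7; P2→R gives 6>3]
(D,P,X): not NE [P1→A gives 8>2]
(D,P,Y): not NE [P2→S gives 5>2; P3→X gives 8>3]
(D,P,Z): not NE [P1→A gives 9>2; P2→Q gives 9>3; P3→X gives 8>3]
(D,P,W): not NE [P1→C gives 5>4; P3→X gives 8>6]
(D,Q,X): not NE [P1→B gives 6>5; P3→W gives 7>4]
(D,Q,Y): not NE [P2→S gives 5>4; P3→W gives 7>6]
(D,Q,Z): not NE [P3→W gives 7>6]
(D,Q,W): not NE [P2→P gives 8>0]
(D,R,X): not NE [P1→B gives 8>3; P2→Q gives 8>2; P3→Z gives 7>5]
(D,R,Y): not NE [P1→B gives 9>1; P2→S gives 5>4; P3→Z gives 7>1]
(D,R,Z): not NE [P2→Q gives 9>3]
(D,R,W): not NE [P1→A gives 6>1; P2→P gives 8>7; P3→Z gives 7>6]
(D,S,X): not NE [P1→A gives 8>4; P2→Q gives 8>1; P3→Z gives 8>4]
(D,S,Y): not NE [P1→A gives 9>8]
(D,S,Z): not NE [P1→C gives 9>6; P2→Q gives 9>7]
(D,S,W): not NE [P1→B gives 9>4; P2→P gives 8>5; P3→Z gives 8>4]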